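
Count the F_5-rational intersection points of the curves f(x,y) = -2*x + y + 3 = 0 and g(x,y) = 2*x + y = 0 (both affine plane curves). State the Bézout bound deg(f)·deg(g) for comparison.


Common zeros: {(2, 1)}; count = 1; Bézout bound = 1.

deg(f) = 1, deg(g) = 1, so Bézout bound = 1.
Scan x ∈ F_5. For each x, list the y ∈ F_5 with f(x, y) ≡ 0 and those with g(x, y) ≡ 0 (mod 5); the common zeros in that column are the intersection.
  x = 0: f ≡ 0 at y ∈ {2}; g ≡ 0 at y ∈ {0}; common: ∅.
  x = 1: f ≡ 0 at y ∈ {4}; g ≡ 0 at y ∈ {3}; common: ∅.
  x = 2: f ≡ 0 at y ∈ {1}; g ≡ 0 at y ∈ {1}; common: {1}.
  x = 3: f ≡ 0 at y ∈ {3}; g ≡ 0 at y ∈ {4}; common: ∅.
  x = 4: f ≡ 0 at y ∈ {0}; g ≡ 0 at y ∈ {2}; common: ∅.
Collecting: common zeros = {(2, 1)}, so the count is 1.
Comparison with the Bézout bound: 1 ≤ 1 = deg(f)·deg(g), as expected for curves with no common component (the bound is attained).


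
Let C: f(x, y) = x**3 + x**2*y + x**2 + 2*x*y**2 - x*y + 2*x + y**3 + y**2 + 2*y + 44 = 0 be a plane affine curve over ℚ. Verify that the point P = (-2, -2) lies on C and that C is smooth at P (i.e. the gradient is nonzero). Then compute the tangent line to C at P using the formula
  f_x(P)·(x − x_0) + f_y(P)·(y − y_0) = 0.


Tangent line at P: 28*x + 32*y + 120 = 0.

Step 1: f(-2, -2) = 0, so P lies on C.
Step 2: partial derivatives
  f_x(x, y) = 3*x**2 + 2*x*y + 2*x + 2*y**2 - y + 2, f_y(x, y) = x**2 + 4*x*y - x + 3*y**2 + 2*y + 2.
  f_x(P) = 28, f_y(P) = 32 (gradient nonzero, so P is smooth).
Step 3: tangent line at P: 28·(x − -2) + 32·(y − -2) = 0.
Expanding: 28*x + 32*y + 120 = 0.


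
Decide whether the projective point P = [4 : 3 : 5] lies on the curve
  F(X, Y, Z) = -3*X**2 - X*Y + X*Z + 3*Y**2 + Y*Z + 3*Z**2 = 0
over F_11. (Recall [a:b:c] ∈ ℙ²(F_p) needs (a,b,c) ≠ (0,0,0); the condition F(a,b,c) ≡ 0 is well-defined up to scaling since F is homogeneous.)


F(4,3,5) ≡ 0 (mod 11); P is on the curve.

Evaluate F(4, 3, 5) term-by-term (mod 11).
  -3*X**2 ↦ -3·16·1·1 = -48
  -X*Y ↦ -1·4·3·1 = -12
  X*Z ↦ 1·4·1·5 = 20
  3*Y**2 ↦ 3·1·9·1 = 27
  Y*Z ↦ 1·1·3·5 = 15
  3*Z**2 ↦ 3·1·1·25 = 75
Sum: F(4, 3, 5) = (-48) + (-12) + (20) + (27) + (15) + (75) = 77.
Reducing mod 11: 77 ≡ 0 (mod 11).
Since F(a, b, c) ≡ 0 (mod 11), P lies on the curve.


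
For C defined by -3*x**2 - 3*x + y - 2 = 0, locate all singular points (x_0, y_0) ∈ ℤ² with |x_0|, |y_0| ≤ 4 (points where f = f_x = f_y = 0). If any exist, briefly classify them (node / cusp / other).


No singular points in the scanned grid; C is smooth there.

Compute partial derivatives:
  f_x = -6*x - 3.
  f_y = 1.
f_y = 1 is a nonzero constant, so f_y never vanishes: no point (x, y) can satisfy f = f_x = f_y = 0. In particular no (x, y) ∈ {−4, ..., 4}² is singular; the curve is smooth.


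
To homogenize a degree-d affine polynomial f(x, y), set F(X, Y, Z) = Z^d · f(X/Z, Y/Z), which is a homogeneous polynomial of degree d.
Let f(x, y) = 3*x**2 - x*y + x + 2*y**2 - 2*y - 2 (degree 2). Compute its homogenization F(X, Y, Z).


F(X, Y, Z) = 3*X**2 - X*Y + X*Z + 2*Y**2 - 2*Y*Z - 2*Z**2

deg(f) = 2.
Substitute x = X/Z, y = Y/Z into f, then multiply by Z^2.
  monomial 3·x^2·y^0 ↦ 3·X^2·Y^0·Z^0.
  monomial -1·x^1·y^1 ↦ -1·X^1·Y^1·Z^0.
  monomial 1·x^1·y^0 ↦ 1·X^1·Y^0·Z^1.
  monomial 2·x^0·y^2 ↦ 2·X^0·Y^2·Z^0.
  monomial -2·x^0·y^1 ↦ -2·X^0·Y^1·Z^1.
  monomial -2·x^0·y^0 ↦ -2·X^0·Y^0·Z^2.
Collecting: F(X, Y, Z) = 3*X**2 - X*Y + X*Z + 2*Y**2 - 2*Y*Z - 2*Z**2.


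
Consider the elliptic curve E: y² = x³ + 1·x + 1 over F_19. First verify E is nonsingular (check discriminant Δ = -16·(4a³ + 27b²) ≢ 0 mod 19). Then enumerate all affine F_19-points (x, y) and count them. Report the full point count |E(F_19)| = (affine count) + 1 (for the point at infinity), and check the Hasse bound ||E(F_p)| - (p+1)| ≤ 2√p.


Affine points = {(0, 1), (0, 18), (2, 7), (2, 12), (5, 6), (5, 13), (7, 3), (7, 16), (9, 6), (9, 13), (10, 2), (10, 17), (13, 8), (13, 11), (14, 2), (14, 17), (15, 3), (15, 16), (16, 3), (16, 16)}; affine count = 20; |E(F_19)| = 21.

Discriminant check: Δ ∝ 4a³ + 27b² = 4·1³ + 27·1² = 4·1 + 27·1 ≡ 12 (mod 19). Nonzero ⇒ E is nonsingular.
For each x ∈ F_19, compute rhs = x³ + 1·x + 1 mod 19, then count y ∈ F_19 with y² ≡ rhs.
  x = 0: rhs = 1, matching y values: 1, 18 (2 points).
  x = 1: rhs = 3, matching y values: none (0 points).
  x = 2: rhs = 11, matching y values: 7, 12 (2 points).
  x = 3: rhs = 12, matching y values: none (0 points).
  x = 4: rhs = 12, matching y values: none (0 points).
  x = 5: rhs = 17, matching y values: 6, 13 (2 points).
  x = 6: rhs = 14, matching y values: none (0 points).
  x = 7: rhs = 9, matching y values: 3, 16 (2 points).
  x = 8: rhs = 8, matching y values: none (0 points).
  x = 9: rhs = 17, matching y values: 6, 13 (2 points).
  x = 10: rhs = 4, matching y values: 2, 17 (2 points).
  x = 11: rhs = 13, matching y values: none (0 points).
  x = 12: rhs = 12, matching y values: none (0 points).
  x = 13: rhs = 7, matching y values: 8, 11 (2 points).
  x = 14: rhs = 4, matching y values: 2, 17 (2 points).
  x = 15: rhs = 9, matching y values: 3, 16 (2 points).
  x = 16: rhs = 9, matching y values: 3, 16 (2 points).
  x = 17: rhs = 10, matching y values: none (0 points).
  x = 18: rhs = 18, matching y values: none (0 points).
Total affine count: 20.
Full point count |E(F_19)| = 20 + 1 = 21.
Hasse bound: |21 − (19+1)| = |1| = 1 ≤ 2√19 ≈ 8.7178 ✓.


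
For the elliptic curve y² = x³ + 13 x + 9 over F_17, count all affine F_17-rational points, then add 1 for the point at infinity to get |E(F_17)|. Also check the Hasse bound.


Affine points = {(0, 3), (0, 14), (2, 3), (2, 14), (7, 1), (7, 16), (8, 8), (8, 9), (10, 0), (11, 2), (11, 15), (15, 3), (15, 14)}; affine count = 13; |E(F_17)| = 14.

Discriminant check: Δ ∝ 4a³ + 27b² = 4·13³ + 27·9² = 4·2197 + 27·81 ≡ 10 (mod 17). Nonzero ⇒ E is nonsingular.
For each x ∈ F_17, compute rhs = x³ + 13·x + 9 mod 17, then count y ∈ F_17 with y² ≡ rhs.
  x = 0: rhs = 9, matching y values: 3, 14 (2 points).
  x = 1: rhs = 6, matching y values: none (0 points).
  x = 2: rhs = 9, matching y values: 3, 14 (2 points).
  x = 3: rhs = 7, matching y values: none (0 points).
  x = 4: rhs = 6, matching y values: none (0 points).
  x = 5: rhs = 12, matching y values: none (0 points).
  x = 6: rhs = 14, matching y values: none (0 points).
  x = 7: rhs = 1, matching y values: 1, 16 (2 points).
  x = 8: rhs = 13, matching y values: 8, 9 (2 points).
  x = 9: rhs = 5, matching y values: none (0 points).
  x = 10: rhs = 0, matching y values: 0 (1 points).
  x = 11: rhs = 4, matching y values: 2, 15 (2 points).
  x = 12: rhs = 6, matching y values: none (0 points).
  x = 13: rhs = 12, matching y values: none (0 points).
  x = 14: rhs = 11, matching y values: none (0 points).
  x = 15: rhs = 9, matching y values: 3, 14 (2 points).
  x = 16: rhs = 12, matching y values: none (0 points).
Total affine count: 13.
Full point count |E(F_17)| = 13 + 1 = 14.
Hasse bound: |14 − (17+1)| = |-4| = 4 ≤ 2√17 ≈ 8.2462 ✓.


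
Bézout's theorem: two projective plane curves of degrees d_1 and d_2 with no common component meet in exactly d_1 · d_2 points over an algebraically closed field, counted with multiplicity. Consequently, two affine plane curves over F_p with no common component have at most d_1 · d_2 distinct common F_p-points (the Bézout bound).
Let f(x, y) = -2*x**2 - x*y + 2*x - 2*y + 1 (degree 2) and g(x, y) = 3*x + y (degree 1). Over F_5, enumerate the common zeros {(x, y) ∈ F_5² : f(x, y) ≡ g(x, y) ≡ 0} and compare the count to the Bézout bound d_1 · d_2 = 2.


Common zeros: {(1, 2)}; count = 1; Bézout bound = 2.

deg(f) = 2, deg(g) = 1, so Bézout bound = 2.
Scan x ∈ F_5. For each x, list the y ∈ F_5 with f(x, y) ≡ 0 and those with g(x, y) ≡ 0 (mod 5); the common zeros in that column are the intersection.
  x = 0: f ≡ 0 at y ∈ {3}; g ≡ 0 at y ∈ {0}; common: ∅.
  x = 1: f ≡ 0 at y ∈ {2}; g ≡ 0 at y ∈ {2}; common: {2}.
  x = 2: f ≡ 0 at y ∈ {3}; g ≡ 0 at y ∈ {4}; common: ∅.
  x = 3: f ≡ 0 at y ∈ ∅; g ≡ 0 at y ∈ {1}; common: ∅.
  x = 4: f ≡ 0 at y ∈ {2}; g ≡ 0 at y ∈ {3}; common: ∅.
Collecting: common zeros = {(1, 2)}, so the count is 1.
Comparison with the Bézout bound: 1 ≤ 2 = deg(f)·deg(g), as expected for curves with no common component (the affine F_5-count falls short of the bound because intersections may lie at infinity, over extension fields, or carry multiplicity).


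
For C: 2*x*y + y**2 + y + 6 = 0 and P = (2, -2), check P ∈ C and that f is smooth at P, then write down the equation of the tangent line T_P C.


Tangent line at P: -4*x + y + 10 = 0.

Step 1: f(2, -2) = 0, so P lies on C.
Step 2: partial derivatives
  f_x(x, y) = 2*y, f_y(x, y) = 2*x + 2*y + 1.
  f_x(P) = -4, f_y(P) = 1 (gradient nonzero, so P is smooth).
Step 3: tangent line at P: -4·(x − 2) + 1·(y − -2) = 0.
Expanding: -4*x + y + 10 = 0.


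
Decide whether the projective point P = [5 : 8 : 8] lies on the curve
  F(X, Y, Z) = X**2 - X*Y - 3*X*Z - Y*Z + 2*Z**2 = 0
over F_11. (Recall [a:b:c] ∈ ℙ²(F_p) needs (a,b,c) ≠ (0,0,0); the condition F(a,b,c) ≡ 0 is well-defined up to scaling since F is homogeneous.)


F(5,8,8) ≡ 6 (mod 11); P is NOT on the curve.

Evaluate F(5, 8, 8) term-by-term (mod 11).
  X**2 ↦ 1·25·1·1 = 25
  -X*Y ↦ -1·5·8·1 = -40
  -3*X*Z ↦ -3·5·1·8 = -120
  -Y*Z ↦ -1·1·8·8 = -64
  2*Z**2 ↦ 2·1·1·64 = 128
Sum: F(5, 8, 8) = (25) + (-40) + (-120) + (-64) + (128) = -71.
Reducing mod 11: -71 ≡ 6 (mod 11).
Since F(a, b, c) ≡ 6 ≠ 0 (mod 11), P does NOT lie on the curve.


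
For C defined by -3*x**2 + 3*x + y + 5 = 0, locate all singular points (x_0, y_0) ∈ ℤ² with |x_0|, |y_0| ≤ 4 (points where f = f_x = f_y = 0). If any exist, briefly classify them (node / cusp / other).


No singular points in the scanned grid; C is smooth there.

Compute partial derivatives:
  f_x = 3 - 6*x.
  f_y = 1.
f_y = 1 is a nonzero constant, so f_y never vanishes: no point (x, y) can satisfy f = f_x = f_y = 0. In particular no (x, y) ∈ {−4, ..., 4}² is singular; the curve is smooth.


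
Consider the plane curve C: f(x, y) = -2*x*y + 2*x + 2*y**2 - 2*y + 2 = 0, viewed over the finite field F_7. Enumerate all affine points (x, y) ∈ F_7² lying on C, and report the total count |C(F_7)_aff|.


Affine F_7-points: {(0, 3), (0, 5), (2, 4), (2, 6), (3, 2), (6, 0)}; count = 6.

For each of the 49 pairs (x, y) ∈ F_7², evaluate f(x, y) mod 7. Record the zeros.
  x = 0: [0↦2, 1↦2, 2↦6, 3↦0, 4↦5, 5↦0, 6↦6]  zeros at y ∈ {3, 5}
  x = 1: [0↦4, 1↦2, 2↦4, 3↦3, 4↦6, 5↦6, 6↦3]  zeros at y ∈ ∅
  x = 2: [0↦6, 1↦2, 2↦2, 3↦6, 4↦0, 5↦5, 6↦0]  zeros at y ∈ {4, 6}
  x = 3: [0↦1, 1↦2, 2↦0, 3↦2, 4↦1, 5↦4, 6↦4]  zeros at y ∈ {2}
  x = 4: [0↦3, 1↦2, 2↦5, 3↦5, 4↦2, 5↦3, 6↦1]  zeros at y ∈ ∅
  x = 5: [0↦5, 1↦2, 2↦3, 3↦1, 4↦3, 5↦2, 6↦5]  zeros at y ∈ ∅
  x = 6: [0↦0, 1↦2, 2↦1, 3↦4, 4↦4, 5↦1, 6↦2]  zeros at y ∈ {0}
Collecting zeros: affine points = {(0, 3), (0, 5), (2, 4), (2, 6), (3, 2), (6, 0)}.
Total count |C(F_7)_aff| = 6.


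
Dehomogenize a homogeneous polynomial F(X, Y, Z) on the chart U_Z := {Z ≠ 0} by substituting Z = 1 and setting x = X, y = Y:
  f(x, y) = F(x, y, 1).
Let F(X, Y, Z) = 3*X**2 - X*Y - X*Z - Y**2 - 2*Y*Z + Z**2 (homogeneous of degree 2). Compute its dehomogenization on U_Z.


f(x, y) = 3*x**2 - x*y - x - y**2 - 2*y + 1

On U_Z we set Z = 1. Each monomial c·X^i·Y^j·Z^k in F becomes c·x^i·y^j·1^k = c·x^i·y^j.
Substituting Z = 1: F(X, Y, 1) = 3*x**2 - x*y - x - y**2 - 2*y + 1.
Note: deg(f) ≤ deg(F) = 2; strict inequality happens when F is divisible by Z (lost terms).


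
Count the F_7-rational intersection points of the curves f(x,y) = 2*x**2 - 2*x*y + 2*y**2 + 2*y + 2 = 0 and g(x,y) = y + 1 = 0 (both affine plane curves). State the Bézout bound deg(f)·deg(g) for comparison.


Common zeros: {(2, 6), (4, 6)}; count = 2; Bézout bound = 2.

deg(f) = 2, deg(g) = 1, so Bézout bound = 2.
Scan x ∈ F_7. For each x, list the y ∈ F_7 with f(x, y) ≡ 0 and those with g(x, y) ≡ 0 (mod 7); the common zeros in that column are the intersection.
  x = 0: f ≡ 0 at y ∈ {2, 4}; g ≡ 0 at y ∈ {6}; common: ∅.
  x = 1: f ≡ 0 at y ∈ ∅; g ≡ 0 at y ∈ {6}; common: ∅.
  x = 2: f ≡ 0 at y ∈ {2, 6}; g ≡ 0 at y ∈ {6}; common: {6}.
  x = 3: f ≡ 0 at y ∈ ∅; g ≡ 0 at y ∈ {6}; common: ∅.
  x = 4: f ≡ 0 at y ∈ {4, 6}; g ≡ 0 at y ∈ {6}; common: {6}.
  x = 5: f ≡ 0 at y ∈ ∅; g ≡ 0 at y ∈ {6}; common: ∅.
  x = 6: f ≡ 0 at y ∈ ∅; g ≡ 0 at y ∈ {6}; common: ∅.
Collecting: common zeros = {(2, 6), (4, 6)}, so the count is 2.
Comparison with the Bézout bound: 2 ≤ 2 = deg(f)·deg(g), as expected for curves with no common component (the bound is attained).


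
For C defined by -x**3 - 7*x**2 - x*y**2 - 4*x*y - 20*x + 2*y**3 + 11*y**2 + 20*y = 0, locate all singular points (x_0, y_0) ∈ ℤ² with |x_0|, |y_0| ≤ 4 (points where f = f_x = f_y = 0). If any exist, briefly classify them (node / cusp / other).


Singular points: {(-2, -2)}; classification: node.

Compute partial derivatives:
  f_x = -3*x**2 - 14*x - y**2 - 4*y - 20.
  f_y = -2*x*y - 4*x + 6*y**2 + 22*y + 20.
Scan x_0 ∈ {−4, ..., 4}. For each x_0, f_y(x_0, y) is a polynomial in y; find its integer roots y ∈ {−4, ..., 4}, then test f_x and f at those candidates.
  x = -4: f_y(-4, y) = 6*y**2 + 30*y + 36; vanishes at y ∈ {-3, -2}. (-4, -3): f_x = -9 ≠ 0; (-4, -2): f_x = -8 ≠ 0.
  x = -3: f_y(-3, y) = 6*y**2 + 28*y + 32; vanishes at y ∈ {-2}. (-3, -2): f_x = -1 ≠ 0.
  x = -2: f_y(-2, y) = 6*y**2 + 26*y + 28; vanishes at y ∈ {-2}. (-2, -2): f_x = 0, f = 0 — SINGULAR.
  x = -1: f_y(-1, y) = 6*y**2 + 24*y + 24; vanishes at y ∈ {-2}. (-1, -2): f_x = -5 ≠ 0.
  x = 0: f_y(0, y) = 6*y**2 + 22*y + 20; vanishes at y ∈ {-2}. (0, -2): f_x = -16 ≠ 0.
  x = 1: f_y(1, y) = 6*y**2 + 20*y + 16; vanishes at y ∈ {-2}. (1, -2): f_x = -33 ≠ 0.
  x = 2: f_y(2, y) = 6*y**2 + 18*y + 12; vanishes at y ∈ {-2, -1}. (2, -2): f_x = -56 ≠ 0; (2, -1): f_x = -57 ≠ 0.
  x = 3: f_y(3, y) = 6*y**2 + 16*y + 8; vanishes at y ∈ {-2}. (3, -2): f_x = -85 ≠ 0.
  x = 4: f_y(4, y) = 6*y**2 + 14*y + 4; vanishes at y ∈ {-2}. (4, -2): f_x = -120 ≠ 0.
Only singular point on the grid: (-2, -2).
Classify: substitute x = -2 + u, y = -2 + v and expand: f = -u**3 - u**2 - u*v**2 + 2*v**3 + v**2.
No constant or linear terms (consistent with a singular point). Quadratic part: -u**2 + v**2. Cubic part: -u**3 - u*v**2 + 2*v**3.
The quadratic part v**2 - u**2 = (v − u)(v + u) splits into two distinct linear factors, so there are two distinct tangent lines y − -2 = ±(x − -2) — this is a node (ordinary double point).
Classification: node.


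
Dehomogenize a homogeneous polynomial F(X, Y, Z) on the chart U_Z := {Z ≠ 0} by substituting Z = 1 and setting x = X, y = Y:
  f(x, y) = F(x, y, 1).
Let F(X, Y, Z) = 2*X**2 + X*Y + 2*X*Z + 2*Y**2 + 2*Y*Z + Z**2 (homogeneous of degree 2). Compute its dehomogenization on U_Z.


f(x, y) = 2*x**2 + x*y + 2*x + 2*y**2 + 2*y + 1

On U_Z we set Z = 1. Each monomial c·X^i·Y^j·Z^k in F becomes c·x^i·y^j·1^k = c·x^i·y^j.
Substituting Z = 1: F(X, Y, 1) = 2*x**2 + x*y + 2*x + 2*y**2 + 2*y + 1.
Note: deg(f) ≤ deg(F) = 2; strict inequality happens when F is divisible by Z (lost terms).


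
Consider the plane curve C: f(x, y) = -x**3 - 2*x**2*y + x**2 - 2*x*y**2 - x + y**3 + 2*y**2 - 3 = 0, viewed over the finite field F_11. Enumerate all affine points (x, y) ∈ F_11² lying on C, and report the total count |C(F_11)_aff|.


Affine F_11-points: {(0, 1), (1, 2), (3, 8), (3, 10), (4, 0), (5, 1), (9, 0), (10, 0)}; count = 8.

For each of the 121 pairs (x, y) ∈ F_11², evaluate f(x, y) mod 11. Record the zeros.
  x = 0: [0↦8, 1↦0, 2↦2, 3↦9, 4↦5, 5↦7, 6↦10, 7↦9, 8↦10, 9↦8, 10↦9]  zeros at y ∈ {1}
  x = 1: [0↦7, 1↦6, 2↦0, 3↦6, 4↦8, 5↦1, 6↦2, 7↦6, 8↦8, 9↦3, 10↦8]  zeros at y ∈ {2}
  x = 2: [0↦2, 1↦4, 2↦8, 3↦9, 4↦2, 5↦4, 6↦10, 7↦4, 8↦3, 9↦2, 10↦7]  zeros at y ∈ ∅
  x = 3: [0↦9, 1↦10, 2↦9, 3↦1, 4↦3, 5↦10, 6↦6, 7↦8, 8↦0, 9↦10, 10↦0]  zeros at y ∈ {8, 10}
  x = 4: [0↦0, 1↦7, 2↦8, 3↦9, 4↦5, 5↦2, 6↦6, 7↦1, 8↦4, 9↦10, 10↦3]  zeros at y ∈ {0}
  x = 5: [0↦2, 1↦0, 2↦10, 3↦5, 4↦2, 5↦7, 6↦4, 7↦10, 8↦9, 9↦7, 10↦10]  zeros at y ∈ {1}
  x = 6: [0↦9, 1↦5, 2↦9, 3↦5, 4↦10, 5↦8, 6↦5, 7↦7, 8↦9, 9↦6, 10↦4]  zeros at y ∈ ∅
  x = 7: [0↦4, 1↦5, 2↦10, 3↦3, 4↦1, 5↦10, 6↦3, 7↦8, 8↦9, 9↦1, 10↦1]  zeros at y ∈ ∅
  x = 8: [0↦3, 1↦5, 2↦7, 3↦4, 4↦2, 5↦7, 6↦3, 7↦7, 8↦3, 9↦8, 10↦6]  zeros at y ∈ ∅
  x = 9: [0↦0, 1↦10, 2↦5, 3↦2, 4↦7, 5↦4, 6↦10, 7↦9, 8↦7, 9↦10, 10↦2]  zeros at y ∈ {0}
  x = 10: [0↦0, 1↦3, 2↦9, 3↦2, 4↦10, 5↦6, 6↦7, 7↦8, 8↦4, 9↦1, 10↦5]  zeros at y ∈ {0}
Collecting zeros: affine points = {(0, 1), (1, 2), (3, 8), (3, 10), (4, 0), (5, 1), (9, 0), (10, 0)}.
Total count |C(F_11)_aff| = 8.


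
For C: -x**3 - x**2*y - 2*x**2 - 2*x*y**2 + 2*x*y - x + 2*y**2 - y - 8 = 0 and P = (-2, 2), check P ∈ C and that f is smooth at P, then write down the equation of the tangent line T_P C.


Tangent line at P: -x + 15*y - 32 = 0.

Step 1: f(-2, 2) = 0, so P lies on C.
Step 2: partial derivatives
  f_x(x, y) = -3*x**2 - 2*x*y - 4*x - 2*y**2 + 2*y - 1, f_y(x, y) = -x**2 - 4*x*y + 2*x + 4*y - 1.
  f_x(P) = -1, f_y(P) = 15 (gradient nonzero, so P is smooth).
Step 3: tangent line at P: -1·(x − -2) + 15·(y − 2) = 0.
Expanding: -x + 15*y - 32 = 0.


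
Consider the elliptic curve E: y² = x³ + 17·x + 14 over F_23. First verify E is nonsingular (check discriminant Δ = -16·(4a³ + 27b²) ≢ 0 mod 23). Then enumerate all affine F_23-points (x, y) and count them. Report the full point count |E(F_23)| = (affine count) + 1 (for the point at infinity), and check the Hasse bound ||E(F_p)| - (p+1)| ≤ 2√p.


Affine points = {(1, 3), (1, 20), (3, 0), (4, 10), (4, 13), (7, 4), (7, 19), (8, 8), (8, 15), (14, 11), (14, 12), (16, 9), (16, 14), (17, 8), (17, 15), (21, 8), (21, 15)}; affine count = 17; |E(F_23)| = 18.

Discriminant check: Δ ∝ 4a³ + 27b² = 4·17³ + 27·14² = 4·4913 + 27·196 ≡ 12 (mod 23). Nonzero ⇒ E is nonsingular.
For each x ∈ F_23, compute rhs = x³ + 17·x + 14 mod 23, then count y ∈ F_23 with y² ≡ rhs.
  x = 0: rhs = 14, matching y values: none (0 points).
  x = 1: rhs = 9, matching y values: 3, 20 (2 points).
  x = 2: rhs = 10, matching y values: none (0 points).
  x = 3: rhs = 0, matching y values: 0 (1 points).
  x = 4: rhs = 8, matching y values: 10, 13 (2 points).
  x = 5: rhs = 17, matching y values: none (0 points).
  x = 6: rhs = 10, matching y values: none (0 points).
  x = 7: rhs = 16, matching y values: 4, 19 (2 points).
  x = 8: rhs = 18, matching y values: 8, 15 (2 points).
  x = 9: rhs = 22, matching y values: none (0 points).
  x = 10: rhs = 11, matching y values: none (0 points).
  x = 11: rhs = 14, matching y values: none (0 points).
  x = 12: rhs = 14, matching y values: none (0 points).
  x = 13: rhs = 17, matching y values: none (0 points).
  x = 14: rhs = 6, matching y values: 11, 12 (2 points).
  x = 15: rhs = 10, matching y values: none (0 points).
  x = 16: rhs = 12, matching y values: 9, 14 (2 points).
  x = 17: rhs = 18, matching y values: 8, 15 (2 points).
  x = 18: rhs = 11, matching y values: none (0 points).
  x = 19: rhs = 20, matching y values: none (0 points).
  x = 20: rhs = 5, matching y values: none (0 points).
  x = 21: rhs = 18, matching y values: 8, 15 (2 points).
  x = 22: rhs = 19, matching y values: none (0 points).
Total affine count: 17.
Full point count |E(F_23)| = 17 + 1 = 18.
Hasse bound: |18 − (23+1)| = |-6| = 6 ≤ 2√23 ≈ 9.5917 ✓.


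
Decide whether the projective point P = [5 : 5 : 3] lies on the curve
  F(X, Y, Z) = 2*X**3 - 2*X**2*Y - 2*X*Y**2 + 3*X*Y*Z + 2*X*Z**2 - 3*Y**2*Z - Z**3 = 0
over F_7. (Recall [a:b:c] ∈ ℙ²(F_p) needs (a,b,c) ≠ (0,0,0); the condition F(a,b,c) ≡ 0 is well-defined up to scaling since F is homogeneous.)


F(5,5,3) ≡ 2 (mod 7); P is NOT on the curve.

Evaluate F(5, 5, 3) term-by-term (mod 7).
  2*X**3 ↦ 2·125·1·1 = 250
  -2*X**2*Y ↦ -2·25·5·1 = -250
  -2*X*Y**2 ↦ -2·5·25·1 = -250
  3*X*Y*Z ↦ 3·5·5·3 = 225
  2*X*Z**2 ↦ 2·5·1·9 = 90
  -3*Y**2*Z ↦ -3·1·25·3 = -225
  -Z**3 ↦ -1·1·1·27 = -27
Sum: F(5, 5, 3) = (250) + (-250) + (-250) + (225) + (90) + (-225) + (-27) = -187.
Reducing mod 7: -187 ≡ 2 (mod 7).
Since F(a, b, c) ≡ 2 ≠ 0 (mod 7), P does NOT lie on the curve.


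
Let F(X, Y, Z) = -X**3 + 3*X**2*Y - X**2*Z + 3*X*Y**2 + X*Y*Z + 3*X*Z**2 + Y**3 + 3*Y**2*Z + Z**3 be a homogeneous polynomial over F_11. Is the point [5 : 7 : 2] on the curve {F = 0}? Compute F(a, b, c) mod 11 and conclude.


F(5,7,2) ≡ 1 (mod 11); P is NOT on the curve.

Evaluate F(5, 7, 2) term-by-term (mod 11).
  -X**3 ↦ -1·125·1·1 = -125
  3*X**2*Y ↦ 3·25·7·1 = 525
  -X**2*Z ↦ -1·25·1·2 = -50
  3*X*Y**2 ↦ 3·5·49·1 = 735
  X*Y*Z ↦ 1·5·7·2 = 70
  3*X*Z**2 ↦ 3·5·1·4 = 60
  Y**3 ↦ 1·1·343·1 = 343
  3*Y**2*Z ↦ 3·1·49·2 = 294
  Z**3 ↦ 1·1·1·8 = 8
Sum: F(5, 7, 2) = (-125) + (525) + (-50) + (735) + (70) + (60) + (343) + (294) + (8) = 1860.
Reducing mod 11: 1860 ≡ 1 (mod 11).
Since F(a, b, c) ≡ 1 ≠ 0 (mod 11), P does NOT lie on the curve.


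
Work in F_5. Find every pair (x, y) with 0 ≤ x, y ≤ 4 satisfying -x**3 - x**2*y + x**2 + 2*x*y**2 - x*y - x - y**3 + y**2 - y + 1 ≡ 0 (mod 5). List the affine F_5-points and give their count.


Affine F_5-points: {(0, 1), (0, 2), (0, 3), (1, 0), (2, 0), (3, 0), (4, 2), (4, 3), (4, 4)}; count = 9.

For each of the 25 pairs (x, y) ∈ F_5², evaluate f(x, y) mod 5. Record the zeros.
  x = 0: [0↦1, 1↦0, 2↦0, 3↦0, 4↦4]  zeros at y ∈ {1, 2, 3}
  x = 1: [0↦0, 1↦4, 2↦3, 3↦1, 4↦2]  zeros at y ∈ {0}
  x = 2: [0↦0, 1↦2, 2↦3, 3↦2, 4↦3]  zeros at y ∈ {0}
  x = 3: [0↦0, 1↦3, 2↦4, 3↦2, 4↦1]  zeros at y ∈ {0}
  x = 4: [0↦4, 1↦1, 2↦0, 3↦0, 4↦0]  zeros at y ∈ {2, 3, 4}
Collecting zeros: affine points = {(0, 1), (0, 2), (0, 3), (1, 0), (2, 0), (3, 0), (4, 2), (4, 3), (4, 4)}.
Total count |C(F_5)_aff| = 9.


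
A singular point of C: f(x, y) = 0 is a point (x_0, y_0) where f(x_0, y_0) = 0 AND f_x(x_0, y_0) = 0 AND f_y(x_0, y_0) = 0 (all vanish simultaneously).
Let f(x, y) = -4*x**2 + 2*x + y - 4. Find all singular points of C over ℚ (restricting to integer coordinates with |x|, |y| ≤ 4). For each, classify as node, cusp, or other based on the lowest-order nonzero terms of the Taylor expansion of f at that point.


No singular points in the scanned grid; C is smooth there.

Compute partial derivatives:
  f_x = 2 - 8*x.
  f_y = 1.
f_y = 1 is a nonzero constant, so f_y never vanishes: no point (x, y) can satisfy f = f_x = f_y = 0. In particular no (x, y) ∈ {−4, ..., 4}² is singular; the curve is smooth.


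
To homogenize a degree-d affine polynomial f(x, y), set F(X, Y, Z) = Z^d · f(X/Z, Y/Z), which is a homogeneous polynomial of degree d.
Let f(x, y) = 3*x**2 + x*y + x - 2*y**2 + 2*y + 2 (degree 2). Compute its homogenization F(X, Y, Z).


F(X, Y, Z) = 3*X**2 + X*Y + X*Z - 2*Y**2 + 2*Y*Z + 2*Z**2

deg(f) = 2.
Substitute x = X/Z, y = Y/Z into f, then multiply by Z^2.
  monomial 3·x^2·y^0 ↦ 3·X^2·Y^0·Z^0.
  monomial 1·x^1·y^1 ↦ 1·X^1·Y^1·Z^0.
  monomial 1·x^1·y^0 ↦ 1·X^1·Y^0·Z^1.
  monomial -2·x^0·y^2 ↦ -2·X^0·Y^2·Z^0.
  monomial 2·x^0·y^1 ↦ 2·X^0·Y^1·Z^1.
  monomial 2·x^0·y^0 ↦ 2·X^0·Y^0·Z^2.
Collecting: F(X, Y, Z) = 3*X**2 + X*Y + X*Z - 2*Y**2 + 2*Y*Z + 2*Z**2.


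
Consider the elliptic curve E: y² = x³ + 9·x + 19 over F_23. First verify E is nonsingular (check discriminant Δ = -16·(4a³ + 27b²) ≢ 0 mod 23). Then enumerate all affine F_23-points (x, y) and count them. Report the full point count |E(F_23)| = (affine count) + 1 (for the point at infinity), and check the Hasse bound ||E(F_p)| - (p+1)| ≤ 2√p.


Affine points = {(1, 11), (1, 12), (3, 2), (3, 21), (4, 2), (4, 21), (6, 6), (6, 17), (9, 1), (9, 22), (11, 0), (16, 2), (16, 21), (17, 5), (17, 18), (21, 4), (21, 19), (22, 3), (22, 20)}; affine count = 19; |E(F_23)| = 20.

Discriminant check: Δ ∝ 4a³ + 27b² = 4·9³ + 27·19² = 4·729 + 27·361 ≡ 13 (mod 23). Nonzero ⇒ E is nonsingular.
For each x ∈ F_23, compute rhs = x³ + 9·x + 19 mod 23, then count y ∈ F_23 with y² ≡ rhs.
  x = 0: rhs = 19, matching y values: none (0 points).
  x = 1: rhs = 6, matching y values: 11, 12 (2 points).
  x = 2: rhs = 22, matching y values: none (0 points).
  x = 3: rhs = 4, matching y values: 2, 21 (2 points).
  x = 4: rhs = 4, matching y values: 2, 21 (2 points).
  x = 5: rhs = 5, matching y values: none (0 points).
  x = 6: rhs = 13, matching y values: 6, 17 (2 points).
  x = 7: rhs = 11, matching y values: none (0 points).
  x = 8: rhs = 5, matching y values: none (0 points).
  x = 9: rhs = 1, matching y values: 1, 22 (2 points).
  x = 10: rhs = 5, matching y values: none (0 points).
  x = 11: rhs = 0, matching y values: 0 (1 points).
  x = 12: rhs = 15, matching y values: none (0 points).
  x = 13: rhs = 10, matching y values: none (0 points).
  x = 14: rhs = 14, matching y values: none (0 points).
  x = 15: rhs = 10, matching y values: none (0 points).
  x = 16: rhs = 4, matching y values: 2, 21 (2 points).
  x = 17: rhs = 2, matching y values: 5, 18 (2 points).
  x = 18: rhs = 10, matching y values: none (0 points).
  x = 19: rhs = 11, matching y values: none (0 points).
  x = 20: rhs = 11, matching y values: none (0 points).
  x = 21: rhs = 16, matching y values: 4, 19 (2 points).
  x = 22: rhs = 9, matching y values: 3, 20 (2 points).
Total affine count: 19.
Full point count |E(F_23)| = 19 + 1 = 20.
Hasse bound: |20 − (23+1)| = |-4| = 4 ≤ 2√23 ≈ 9.5917 ✓.


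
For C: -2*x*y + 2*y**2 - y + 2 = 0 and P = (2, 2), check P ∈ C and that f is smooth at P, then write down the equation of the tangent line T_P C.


Tangent line at P: -4*x + 3*y + 2 = 0.

Step 1: f(2, 2) = 0, so P lies on C.
Step 2: partial derivatives
  f_x(x, y) = -2*y, f_y(x, y) = -2*x + 4*y - 1.
  f_x(P) = -4, f_y(P) = 3 (gradient nonzero, so P is smooth).
Step 3: tangent line at P: -4·(x − 2) + 3·(y − 2) = 0.
Expanding: -4*x + 3*y + 2 = 0.


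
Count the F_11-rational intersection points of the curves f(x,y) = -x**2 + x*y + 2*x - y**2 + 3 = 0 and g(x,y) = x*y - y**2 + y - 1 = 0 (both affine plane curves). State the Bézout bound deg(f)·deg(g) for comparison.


Common zeros: {(7, 2)}; count = 1; Bézout bound = 4.

deg(f) = 2, deg(g) = 2, so Bézout bound = 4.
Scan x ∈ F_11. For each x, list the y ∈ F_11 with f(x, y) ≡ 0 and those with g(x, y) ≡ 0 (mod 11); the common zeros in that column are the intersection.
  x = 0: f ≡ 0 at y ∈ {5, 6}; g ≡ 0 at y ∈ ∅; common: ∅.
  x = 1: f ≡ 0 at y ∈ ∅; g ≡ 0 at y ∈ {1}; common: ∅.
  x = 2: f ≡ 0 at y ∈ {3, 10}; g ≡ 0 at y ∈ {5, 9}; common: ∅.
  x = 3: f ≡ 0 at y ∈ {0, 3}; g ≡ 0 at y ∈ {7, 8}; common: ∅.
  x = 4: f ≡ 0 at y ∈ ∅; g ≡ 0 at y ∈ ∅; common: ∅.
  x = 5: f ≡ 0 at y ∈ ∅; g ≡ 0 at y ∈ ∅; common: ∅.
  x = 6: f ≡ 0 at y ∈ ∅; g ≡ 0 at y ∈ {3, 4}; common: ∅.
  x = 7: f ≡ 0 at y ∈ {2, 5}; g ≡ 0 at y ∈ {2, 6}; common: {2}.
  x = 8: f ≡ 0 at y ∈ {2, 6}; g ≡ 0 at y ∈ {10}; common: ∅.
  x = 9: f ≡ 0 at y ∈ ∅; g ≡ 0 at y ∈ ∅; common: ∅.
  x = 10: f ≡ 0 at y ∈ {0, 10}; g ≡ 0 at y ∈ ∅; common: ∅.
Collecting: common zeros = {(7, 2)}, so the count is 1.
Comparison with the Bézout bound: 1 ≤ 4 = deg(f)·deg(g), as expected for curves with no common component (the affine F_11-count falls short of the bound because intersections may lie at infinity, over extension fields, or carry multiplicity).


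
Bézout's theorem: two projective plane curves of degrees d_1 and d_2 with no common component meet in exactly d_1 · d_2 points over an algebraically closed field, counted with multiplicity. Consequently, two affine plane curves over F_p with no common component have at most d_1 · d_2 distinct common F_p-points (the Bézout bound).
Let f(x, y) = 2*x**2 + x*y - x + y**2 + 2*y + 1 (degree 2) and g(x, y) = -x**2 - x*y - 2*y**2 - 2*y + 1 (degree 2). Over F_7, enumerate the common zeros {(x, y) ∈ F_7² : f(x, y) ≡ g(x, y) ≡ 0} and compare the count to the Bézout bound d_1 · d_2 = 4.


Common zeros: ∅; count = 0; Bézout bound = 4.

deg(f) = 2, deg(g) = 2, so Bézout bound = 4.
Scan x ∈ F_7. For each x, list the y ∈ F_7 with f(x, y) ≡ 0 and those with g(x, y) ≡ 0 (mod 7); the common zeros in that column are the intersection.
  x = 0: f ≡ 0 at y ∈ {6}; g ≡ 0 at y ∈ ∅; common: ∅.
  x = 1: f ≡ 0 at y ∈ {5, 6}; g ≡ 0 at y ∈ {0, 2}; common: ∅.
  x = 2: f ≡ 0 at y ∈ {0, 3}; g ≡ 0 at y ∈ ∅; common: ∅.
  x = 3: f ≡ 0 at y ∈ ∅; g ≡ 0 at y ∈ ∅; common: ∅.
  x = 4: f ≡ 0 at y ∈ {3, 5}; g ≡ 0 at y ∈ {2}; common: ∅.
  x = 5: f ≡ 0 at y ∈ ∅; g ≡ 0 at y ∈ {3, 4}; common: ∅.
  x = 6: f ≡ 0 at y ∈ ∅; g ≡ 0 at y ∈ {0, 3}; common: ∅.
Collecting: common zeros = ∅, so the count is 0.
Comparison with the Bézout bound: 0 ≤ 4 = deg(f)·deg(g), as expected for curves with no common component (the affine F_7-count falls short of the bound because intersections may lie at infinity, over extension fields, or carry multiplicity).


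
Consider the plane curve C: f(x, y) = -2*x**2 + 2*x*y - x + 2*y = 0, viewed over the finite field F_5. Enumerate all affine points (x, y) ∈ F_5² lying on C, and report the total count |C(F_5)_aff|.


Affine F_5-points: {(0, 0), (1, 2), (2, 0), (3, 2)}; count = 4.

For each of the 25 pairs (x, y) ∈ F_5², evaluate f(x, y) mod 5. Record the zeros.
  x = 0: [0↦0, 1↦2, 2↦4, 3↦1, 4↦3]  zeros at y ∈ {0}
  x = 1: [0↦2, 1↦1, 2↦0, 3↦4, 4↦3]  zeros at y ∈ {2}
  x = 2: [0↦0, 1↦1, 2↦2, 3↦3, 4↦4]  zeros at y ∈ {0}
  x = 3: [0↦4, 1↦2, 2↦0, 3↦3, 4↦1]  zeros at y ∈ {2}
  x = 4: [0↦4, 1↦4, 2↦4, 3↦4, 4↦4]  zeros at y ∈ ∅
Collecting zeros: affine points = {(0, 0), (1, 2), (2, 0), (3, 2)}.
Total count |C(F_5)_aff| = 4.


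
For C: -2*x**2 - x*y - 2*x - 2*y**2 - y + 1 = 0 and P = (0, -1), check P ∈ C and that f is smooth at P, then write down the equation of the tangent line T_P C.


Tangent line at P: -x + 3*y + 3 = 0.

Step 1: f(0, -1) = 0, so P lies on C.
Step 2: partial derivatives
  f_x(x, y) = -4*x - y - 2, f_y(x, y) = -x - 4*y - 1.
  f_x(P) = -1, f_y(P) = 3 (gradient nonzero, so P is smooth).
Step 3: tangent line at P: -1·(x − 0) + 3·(y − -1) = 0.
Expanding: -x + 3*y + 3 = 0.


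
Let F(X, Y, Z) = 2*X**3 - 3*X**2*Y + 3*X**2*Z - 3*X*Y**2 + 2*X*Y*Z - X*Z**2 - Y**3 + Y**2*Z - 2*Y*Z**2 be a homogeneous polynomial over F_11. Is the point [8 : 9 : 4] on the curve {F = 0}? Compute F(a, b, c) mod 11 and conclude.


F(8,9,4) ≡ 9 (mod 11); P is NOT on the curve.

Evaluate F(8, 9, 4) term-by-term (mod 11).
  2*X**3 ↦ 2·512·1·1 = 1024
  -3*X**2*Y ↦ -3·64·9·1 = -1728
  3*X**2*Z ↦ 3·64·1·4 = 768
  -3*X*Y**2 ↦ -3·8·81·1 = -1944
  2*X*Y*Z ↦ 2·8·9·4 = 576
  -X*Z**2 ↦ -1·8·1·16 = -128
  -Y**3 ↦ -1·1·729·1 = -729
  Y**2*Z ↦ 1·1·81·4 = 324
  -2*Y*Z**2 ↦ -2·1·9·16 = -288
Sum: F(8, 9, 4) = (1024) + (-1728) + (768) + (-1944) + (576) + (-128) + (-729) + (324) + (-288) = -2125.
Reducing mod 11: -2125 ≡ 9 (mod 11).
Since F(a, b, c) ≡ 9 ≠ 0 (mod 11), P does NOT lie on the curve.


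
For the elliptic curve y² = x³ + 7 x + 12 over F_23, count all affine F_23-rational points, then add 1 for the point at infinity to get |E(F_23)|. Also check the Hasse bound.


Affine points = {(0, 9), (0, 14), (4, 9), (4, 14), (7, 6), (7, 17), (10, 1), (10, 22), (13, 0), (14, 5), (14, 18), (18, 6), (18, 17), (19, 9), (19, 14), (21, 6), (21, 17), (22, 2), (22, 21)}; affine count = 19; |E(F_23)| = 20.

Discriminant check: Δ ∝ 4a³ + 27b² = 4·7³ + 27·12² = 4·343 + 27·144 ≡ 16 (mod 23). Nonzero ⇒ E is nonsingular.
For each x ∈ F_23, compute rhs = x³ + 7·x + 12 mod 23, then count y ∈ F_23 with y² ≡ rhs.
  x = 0: rhs = 12, matching y values: 9, 14 (2 points).
  x = 1: rhs = 20, matching y values: none (0 points).
  x = 2: rhs = 11, matching y values: none (0 points).
  x = 3: rhs = 14, matching y values: none (0 points).
  x = 4: rhs = 12, matching y values: 9, 14 (2 points).
  x = 5: rhs = 11, matching y values: none (0 points).
  x = 6: rhs = 17, matching y values: none (0 points).
  x = 7: rhs = 13, matching y values: 6, 17 (2 points).
  x = 8: rhs = 5, matching y values: none (0 points).
  x = 9: rhs = 22, matching y values: none (0 points).
  x = 10: rhs = 1, matching y values: 1, 22 (2 points).
  x = 11: rhs = 17, matching y values: none (0 points).
  x = 12: rhs = 7, matching y values: none (0 points).
  x = 13: rhs = 0, matching y values: 0 (1 points).
  x = 14: rhs = 2, matching y values: 5, 18 (2 points).
  x = 15: rhs = 19, matching y values: none (0 points).
  x = 16: rhs = 11, matching y values: none (0 points).
  x = 17: rhs = 7, matching y values: none (0 points).
  x = 18: rhs = 13, matching y values: 6, 17 (2 points).
  x = 19: rhs = 12, matching y values: 9, 14 (2 points).
  x = 20: rhs = 10, matching y values: none (0 points).
  x = 21: rhs = 13, matching y values: 6, 17 (2 points).
  x = 22: rhs = 4, matching y values: 2, 21 (2 points).
Total affine count: 19.
Full point count |E(F_23)| = 19 + 1 = 20.
Hasse bound: |20 − (23+1)| = |-4| = 4 ≤ 2√23 ≈ 9.5917 ✓.


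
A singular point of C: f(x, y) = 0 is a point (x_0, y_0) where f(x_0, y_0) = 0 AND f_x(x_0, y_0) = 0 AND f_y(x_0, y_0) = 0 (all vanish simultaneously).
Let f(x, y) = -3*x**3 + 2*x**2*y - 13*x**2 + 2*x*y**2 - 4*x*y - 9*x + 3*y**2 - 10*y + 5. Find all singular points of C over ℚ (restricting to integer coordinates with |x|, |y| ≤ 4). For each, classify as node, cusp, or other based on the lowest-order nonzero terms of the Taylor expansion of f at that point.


Singular points: {(-1, 2)}; classification: cusp.

Compute partial derivatives:
  f_x = -9*x**2 + 4*x*y - 26*x + 2*y**2 - 4*y - 9.
  f_y = 2*x**2 + 4*x*y - 4*x + 6*y - 10.
Scan x_0 ∈ {−4, ..., 4}. For each x_0, f_y(x_0, y) is a polynomial in y; find its integer roots y ∈ {−4, ..., 4}, then test f_x and f at those candidates.
  x = -4: f_y(-4, y) = 38 - 10*y; no integer root y with |y| ≤ 4.
  x = -3: f_y(-3, y) = 20 - 6*y; no integer root y with |y| ≤ 4.
  x = -2: f_y(-2, y) = 6 - 2*y; vanishes at y ∈ {3}. (-2, 3): f_x = -11 ≠ 0.
  x = -1: f_y(-1, y) = 2*y - 4; vanishes at y ∈ {2}. (-1, 2): f_x = 0, f = 0 — SINGULAR.
  x = 0: f_y(0, y) = 6*y - 10; no integer root y with |y| ≤ 4.
  x = 1: f_y(1, y) = 10*y - 12; no integer root y with |y| ≤ 4.
  x = 2: f_y(2, y) = 14*y - 10; no integer root y with |y| ≤ 4.
  x = 3: f_y(3, y) = 18*y - 4; no integer root y with |y| ≤ 4.
  x = 4: f_y(4, y) = 22*y + 6; no integer root y with |y| ≤ 4.
Only singular point on the grid: (-1, 2).
Classify: substitute x = -1 + u, y = 2 + v and expand: f = -3*u**3 + 2*u**2*v + 2*u*v**2 + v**2.
No constant or linear terms (consistent with a singular point). Quadratic part: v**2. Cubic part: -3*u**3 + 2*u**2*v + 2*u*v**2.
The quadratic part v**2 is a perfect square, so there is a single (double) tangent line v = 0, i.e. y = 2. Restricting the cubic part to that line (v = 0) leaves -3*u**3 ≠ 0, so f is not divisible by v and the branch is v² ≈ 3*u**3 to lowest order — this is a cusp.
Classification: cusp.


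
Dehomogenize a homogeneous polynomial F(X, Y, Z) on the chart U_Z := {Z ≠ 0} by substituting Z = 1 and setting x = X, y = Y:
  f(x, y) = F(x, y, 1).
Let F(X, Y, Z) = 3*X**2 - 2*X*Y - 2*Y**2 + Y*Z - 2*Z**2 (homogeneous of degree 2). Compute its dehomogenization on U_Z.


f(x, y) = 3*x**2 - 2*x*y - 2*y**2 + y - 2

On U_Z we set Z = 1. Each monomial c·X^i·Y^j·Z^k in F becomes c·x^i·y^j·1^k = c·x^i·y^j.
Substituting Z = 1: F(X, Y, 1) = 3*x**2 - 2*x*y - 2*y**2 + y - 2.
Note: deg(f) ≤ deg(F) = 2; strict inequality happens when F is divisible by Z (lost terms).


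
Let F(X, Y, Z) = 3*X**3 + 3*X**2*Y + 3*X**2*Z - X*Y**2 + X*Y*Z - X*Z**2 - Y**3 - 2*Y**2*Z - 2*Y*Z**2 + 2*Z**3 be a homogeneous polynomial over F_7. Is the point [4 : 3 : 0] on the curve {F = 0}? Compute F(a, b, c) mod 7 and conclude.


F(4,3,0) ≡ 0 (mod 7); P is on the curve.

Evaluate F(4, 3, 0) term-by-term (mod 7).
  3*X**3 ↦ 3·64·1·1 = 192
  3*X**2*Y ↦ 3·16·3·1 = 144
  3*X**2*Z ↦ 3·16·1·0 = 0
  -X*Y**2 ↦ -1·4·9·1 = -36
  X*Y*Z ↦ 1·4·3·0 = 0
  -X*Z**2 ↦ -1·4·1·0 = 0
  -Y**3 ↦ -1·1·27·1 = -27
  -2*Y**2*Z ↦ -2·1·9·0 = 0
  -2*Y*Z**2 ↦ -2·1·3·0 = 0
  2*Z**3 ↦ 2·1·1·0 = 0
Sum: F(4, 3, 0) = (192) + (144) + (0) + (-36) + (0) + (0) + (-27) + (0) + (0) + (0) = 273.
Reducing mod 7: 273 ≡ 0 (mod 7).
Since F(a, b, c) ≡ 0 (mod 7), P lies on the curve.


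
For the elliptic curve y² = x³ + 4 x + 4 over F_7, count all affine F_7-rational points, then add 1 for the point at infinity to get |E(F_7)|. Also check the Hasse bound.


Affine points = {(0, 2), (0, 5), (1, 3), (1, 4), (3, 1), (3, 6), (4, 0), (5, 3), (5, 4)}; affine count = 9; |E(F_7)| = 10.

Discriminant check: Δ ∝ 4a³ + 27b² = 4·4³ + 27·4² = 4·64 + 27·16 ≡ 2 (mod 7). Nonzero ⇒ E is nonsingular.
For each x ∈ F_7, compute rhs = x³ + 4·x + 4 mod 7, then count y ∈ F_7 with y² ≡ rhs.
  x = 0: rhs = 4, matching y values: 2, 5 (2 points).
  x = 1: rhs = 2, matching y values: 3, 4 (2 points).
  x = 2: rhs = 6, matching y values: none (0 points).
  x = 3: rhs = 1, matching y values: 1, 6 (2 points).
  x = 4: rhs = 0, matching y values: 0 (1 points).
  x = 5: rhs = 2, matching y values: 3, 4 (2 points).
  x = 6: rhs = 6, matching y values: none (0 points).
Total affine count: 9.
Full point count |E(F_7)| = 9 + 1 = 10.
Hasse bound: |10 − (7+1)| = |2| = 2 ≤ 2√7 ≈ 5.2915 ✓.


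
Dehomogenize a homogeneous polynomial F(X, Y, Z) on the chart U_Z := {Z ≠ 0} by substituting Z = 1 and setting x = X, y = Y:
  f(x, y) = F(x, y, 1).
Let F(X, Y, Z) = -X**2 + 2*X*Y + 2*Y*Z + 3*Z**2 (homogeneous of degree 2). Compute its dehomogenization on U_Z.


f(x, y) = -x**2 + 2*x*y + 2*y + 3

On U_Z we set Z = 1. Each monomial c·X^i·Y^j·Z^k in F becomes c·x^i·y^j·1^k = c·x^i·y^j.
Substituting Z = 1: F(X, Y, 1) = -x**2 + 2*x*y + 2*y + 3.
Note: deg(f) ≤ deg(F) = 2; strict inequality happens when F is divisible by Z (lost terms).


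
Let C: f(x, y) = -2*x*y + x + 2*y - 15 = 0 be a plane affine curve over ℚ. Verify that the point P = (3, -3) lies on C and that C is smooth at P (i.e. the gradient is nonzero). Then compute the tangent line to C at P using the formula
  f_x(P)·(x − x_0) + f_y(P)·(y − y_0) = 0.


Tangent line at P: 7*x - 4*y - 33 = 0.

Step 1: f(3, -3) = 0, so P lies on C.
Step 2: partial derivatives
  f_x(x, y) = 1 - 2*y, f_y(x, y) = 2 - 2*x.
  f_x(P) = 7, f_y(P) = -4 (gradient nonzero, so P is smooth).
Step 3: tangent line at P: 7·(x − 3) + -4·(y − -3) = 0.
Expanding: 7*x - 4*y - 33 = 0.


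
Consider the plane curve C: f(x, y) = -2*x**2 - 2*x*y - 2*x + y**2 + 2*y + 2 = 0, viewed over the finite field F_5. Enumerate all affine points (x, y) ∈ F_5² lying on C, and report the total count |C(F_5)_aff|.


Affine F_5-points: {(0, 1), (0, 2), (2, 0), (2, 2), (3, 1), (3, 3)}; count = 6.

For each of the 25 pairs (x, y) ∈ F_5², evaluate f(x, y) mod 5. Record the zeros.
  x = 0: [0↦2, 1↦0, 2↦0, 3↦2, 4↦1]  zeros at y ∈ {1, 2}
  x = 1: [0↦3, 1↦4, 2↦2, 3↦2, 4↦4]  zeros at y ∈ ∅
  x = 2: [0↦0, 1↦4, 2↦0, 3↦3, 4↦3]  zeros at y ∈ {0, 2}
  x = 3: [0↦3, 1↦0, 2↦4, 3↦0, 4↦3]  zeros at y ∈ {1, 3}
  x = 4: [0↦2, 1↦2, 2↦4, 3↦3, 4↦4]  zeros at y ∈ ∅
Collecting zeros: affine points = {(0, 1), (0, 2), (2, 0), (2, 2), (3, 1), (3, 3)}.
Total count |C(F_5)_aff| = 6.
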